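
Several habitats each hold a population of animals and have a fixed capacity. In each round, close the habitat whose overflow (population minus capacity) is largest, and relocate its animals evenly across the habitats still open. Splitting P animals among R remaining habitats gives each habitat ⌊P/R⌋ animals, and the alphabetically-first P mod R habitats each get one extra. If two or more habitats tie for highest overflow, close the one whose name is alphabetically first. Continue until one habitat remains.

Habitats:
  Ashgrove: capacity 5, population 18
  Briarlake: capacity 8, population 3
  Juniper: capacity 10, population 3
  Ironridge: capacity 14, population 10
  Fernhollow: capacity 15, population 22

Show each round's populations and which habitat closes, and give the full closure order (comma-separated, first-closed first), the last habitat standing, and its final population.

Closure order: Ashgrove, Fernhollow, Briarlake, Ironridge
Last habitat: Juniper with 56 animals

Round 1: Ashgrove=18 Briarlake=3 Fernhollow=22 Ironridge=10 Juniper=3 → close Ashgrove (overflow 13)
  18÷4 = 4 each, +1 to first 2
Round 2: Briarlake=8 Fernhollow=27 Ironridge=14 Juniper=7 → close Fernhollow (overflow 12)
  27÷3 = 9 each, +1 to first 0
Round 3: Briarlake=17 Ironridge=23 Juniper=16 → close Briarlake (overflow 9)
  17÷2 = 8 each, +1 to first 1
Round 4: Ironridge=32 Juniper=24 → close Ironridge (overflow 18)
  32÷1 = 32 each, +1 to first 0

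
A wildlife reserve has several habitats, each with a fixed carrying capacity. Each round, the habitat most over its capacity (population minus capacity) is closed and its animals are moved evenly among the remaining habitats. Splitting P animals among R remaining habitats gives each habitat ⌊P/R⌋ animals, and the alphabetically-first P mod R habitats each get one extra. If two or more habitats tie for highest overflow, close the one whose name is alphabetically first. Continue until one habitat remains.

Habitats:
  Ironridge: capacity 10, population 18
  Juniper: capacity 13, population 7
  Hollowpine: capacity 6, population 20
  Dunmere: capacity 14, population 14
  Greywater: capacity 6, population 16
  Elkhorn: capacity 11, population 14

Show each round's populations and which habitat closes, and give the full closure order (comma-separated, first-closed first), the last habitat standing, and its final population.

Round 1: Dunmere=14 Elkhorn=14 Greywater=16 Hollowpine=20 Ironridge=18 Juniper=7 → close Hollowpine (overflow 14)
  20÷5 = 4 each, +1 to first 0
Round 2: Dunmere=18 Elkhorn=18 Greywater=20 Ironridge=22 Juniper=11 → close Greywater (overflow 14)
  20÷4 = 5 each, +1 to first 0
Round 3: Dunmere=23 Elkhorn=23 Ironridge=27 Juniper=16 → close Ironridge (overflow 17)
  27÷3 = 9 each, +1 to first 0
Round 4: Dunmere=32 Elkhorn=32 Juniper=25 → close Elkhorn (overflow 21)
  32÷2 = 16 each, +1 to first 0
Round 5: Dunmere=48 Juniper=41 → close Dunmere (overflow 34)
  48÷1 = 48 each, +1 to first 0

Closure order: Hollowpine, Greywater, Ironridge, Elkhorn, Dunmere
Last habitat: Juniper with 89 animals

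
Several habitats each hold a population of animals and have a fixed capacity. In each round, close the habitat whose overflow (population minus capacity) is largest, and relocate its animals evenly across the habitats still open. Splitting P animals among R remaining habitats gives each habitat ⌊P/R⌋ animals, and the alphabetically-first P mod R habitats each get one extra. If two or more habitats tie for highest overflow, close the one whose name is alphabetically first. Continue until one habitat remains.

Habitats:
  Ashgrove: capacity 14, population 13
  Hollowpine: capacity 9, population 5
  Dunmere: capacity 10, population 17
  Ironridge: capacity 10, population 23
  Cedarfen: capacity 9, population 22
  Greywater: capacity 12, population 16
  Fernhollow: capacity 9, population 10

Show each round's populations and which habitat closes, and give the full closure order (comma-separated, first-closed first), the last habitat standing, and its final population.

Round 1: Ashgrove=13 Cedarfen=22 Dunmere=17 Fernhollow=10 Greywater=16 Hollowpine=5 Ironridge=23 → close Cedarfen (overflow 13)
  22÷6 = 3 each, +1 to first 4
Round 2: Ashgrove=17 Dunmere=21 Fernhollow=14 Greywater=20 Hollowpine=8 Ironridge=26 → close Ironridge (overflow 16)
  26÷5 = 5 each, +1 to first 1
Round 3: Ashgrove=23 Dunmere=26 Fernhollow=19 Greywater=25 Hollowpine=13 → close Dunmere (overflow 16)
  26÷4 = 6 each, +1 to first 2
Round 4: Ashgrove=30 Fernhollow=26 Greywater=31 Hollowpine=19 → close Greywater (overflow 19)
  31÷3 = 10 each, +1 to first 1
Round 5: Ashgrove=41 Fernhollow=36 Hollowpine=29 → close Ashgrove (overflow 27)
  41÷2 = 20 each, +1 to first 1
Round 6: Fernhollow=57 Hollowpine=49 → close Fernhollow (overflow 48)
  57÷1 = 57 each, +1 to first 0

Closure order: Cedarfen, Ironridge, Dunmere, Greywater, Ashgrove, Fernhollow
Last habitat: Hollowpine with 106 animals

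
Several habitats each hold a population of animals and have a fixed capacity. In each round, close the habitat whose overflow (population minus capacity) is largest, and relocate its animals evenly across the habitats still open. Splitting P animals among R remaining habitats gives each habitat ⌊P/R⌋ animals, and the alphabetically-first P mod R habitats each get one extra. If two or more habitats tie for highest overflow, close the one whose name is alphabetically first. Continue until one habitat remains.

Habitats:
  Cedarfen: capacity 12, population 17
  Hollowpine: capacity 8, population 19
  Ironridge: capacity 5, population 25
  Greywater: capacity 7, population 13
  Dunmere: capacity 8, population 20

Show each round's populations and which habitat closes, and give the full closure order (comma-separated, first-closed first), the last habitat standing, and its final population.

Closure order: Ironridge, Dunmere, Hollowpine, Cedarfen
Last habitat: Greywater with 94 animals

Round 1: Cedarfen=17 Dunmere=20 Greywater=13 Hollowpine=19 Ironridge=25 → close Ironridge (overflow 20)
  25÷4 = 6 each, +1 to first 1
Round 2: Cedarfen=24 Dunmere=26 Greywater=19 Hollowpine=25 → close Dunmere (overflow 18)
  26÷3 = 8 each, +1 to first 2
Round 3: Cedarfen=33 Greywater=28 Hollowpine=33 → close Hollowpine (overflow 25)
  33÷2 = 16 each, +1 to first 1
Round 4: Cedarfen=50 Greywater=44 → close Cedarfen (overflow 38)
  50÷1 = 50 each, +1 to first 0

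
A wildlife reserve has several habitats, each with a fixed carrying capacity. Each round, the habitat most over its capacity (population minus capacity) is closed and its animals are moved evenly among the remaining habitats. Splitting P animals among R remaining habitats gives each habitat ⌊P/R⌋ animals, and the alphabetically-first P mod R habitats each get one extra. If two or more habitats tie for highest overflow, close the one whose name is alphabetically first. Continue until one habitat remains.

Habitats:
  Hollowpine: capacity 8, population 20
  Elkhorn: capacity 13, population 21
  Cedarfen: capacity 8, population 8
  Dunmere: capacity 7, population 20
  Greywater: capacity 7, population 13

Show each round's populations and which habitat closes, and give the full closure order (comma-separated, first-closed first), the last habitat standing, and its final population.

Closure order: Dunmere, Hollowpine, Elkhorn, Greywater
Last habitat: Cedarfen with 82 animals

Round 1: Cedarfen=8 Dunmere=20 Elkhorn=21 Greywater=13 Hollowpine=20 → close Dunmere (overflow 13)
  20÷4 = 5 each, +1 to first 0
Round 2: Cedarfen=13 Elkhorn=26 Greywater=18 Hollowpine=25 → close Hollowpine (overflow 17)
  25÷3 = 8 each, +1 to first 1
Round 3: Cedarfen=22 Elkhorn=34 Greywater=26 → close Elkhorn (overflow 21)
  34÷2 = 17 each, +1 to first 0
Round 4: Cedarfen=39 Greywater=43 → close Greywater (overflow 36)
  43÷1 = 43 each, +1 to first 0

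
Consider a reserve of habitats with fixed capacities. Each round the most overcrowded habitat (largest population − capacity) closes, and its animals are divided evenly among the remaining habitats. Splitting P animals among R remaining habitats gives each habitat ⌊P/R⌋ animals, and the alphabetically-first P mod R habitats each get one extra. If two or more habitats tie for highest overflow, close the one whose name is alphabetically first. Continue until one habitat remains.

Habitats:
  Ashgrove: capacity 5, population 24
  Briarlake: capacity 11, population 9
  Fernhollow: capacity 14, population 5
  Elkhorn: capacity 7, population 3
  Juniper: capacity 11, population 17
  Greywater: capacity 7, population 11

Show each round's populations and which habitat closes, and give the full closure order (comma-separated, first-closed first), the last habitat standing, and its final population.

Closure order: Ashgrove, Juniper, Greywater, Briarlake, Elkhorn
Last habitat: Fernhollow with 69 animals

Round 1: Ashgrove=24 Briarlake=9 Elkhorn=3 Fernhollow=5 Greywater=11 Juniper=17 → close Ashgrove (overflow 19)
  24÷5 = 4 each, +1 to first 4
Round 2: Briarlake=14 Elkhorn=8 Fernhollow=10 Greywater=16 Juniper=21 → close Juniper (overflow 10)
  21÷4 = 5 each, +1 to first 1
Round 3: Briarlake=20 Elkhorn=13 Fernhollow=15 Greywater=21 → close Greywater (overflow 14)
  21÷3 = 7 each, +1 to first 0
Round 4: Briarlake=27 Elkhorn=20 Fernhollow=22 → close Briarlake (overflow 16)
  27÷2 = 13 each, +1 to first 1
Round 5: Elkhorn=34 Fernhollow=35 → close Elkhorn (overflow 27)
  34÷1 = 34 each, +1 to first 0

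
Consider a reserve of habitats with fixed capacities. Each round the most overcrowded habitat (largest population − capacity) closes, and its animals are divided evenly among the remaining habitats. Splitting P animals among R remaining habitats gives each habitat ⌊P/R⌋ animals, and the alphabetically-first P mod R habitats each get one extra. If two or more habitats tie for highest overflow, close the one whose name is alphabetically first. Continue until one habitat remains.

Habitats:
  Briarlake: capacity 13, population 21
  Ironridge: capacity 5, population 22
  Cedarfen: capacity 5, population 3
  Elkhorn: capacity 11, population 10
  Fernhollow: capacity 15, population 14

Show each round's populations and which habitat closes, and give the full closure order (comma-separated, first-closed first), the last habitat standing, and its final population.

Round 1: Briarlake=21 Cedarfen=3 Elkhorn=10 Fernhollow=14 Ironridge=22 → close Ironridge (overflow 17)
  22÷4 = 5 each, +1 to first 2
Round 2: Briarlake=27 Cedarfen=9 Elkhorn=15 Fernhollow=19 → close Briarlake (overflow 14)
  27÷3 = 9 each, +1 to first 0
Round 3: Cedarfen=18 Elkhorn=24 Fernhollow=28 → close Cedarfen (overflow 13)
  18÷2 = 9 each, +1 to first 0
Round 4: Elkhorn=33 Fernhollow=37 → close Elkhorn (overflow 22)
  33÷1 = 33 each, +1 to first 0

Closure order: Ironridge, Briarlake, Cedarfen, Elkhorn
Last habitat: Fernhollow with 70 animals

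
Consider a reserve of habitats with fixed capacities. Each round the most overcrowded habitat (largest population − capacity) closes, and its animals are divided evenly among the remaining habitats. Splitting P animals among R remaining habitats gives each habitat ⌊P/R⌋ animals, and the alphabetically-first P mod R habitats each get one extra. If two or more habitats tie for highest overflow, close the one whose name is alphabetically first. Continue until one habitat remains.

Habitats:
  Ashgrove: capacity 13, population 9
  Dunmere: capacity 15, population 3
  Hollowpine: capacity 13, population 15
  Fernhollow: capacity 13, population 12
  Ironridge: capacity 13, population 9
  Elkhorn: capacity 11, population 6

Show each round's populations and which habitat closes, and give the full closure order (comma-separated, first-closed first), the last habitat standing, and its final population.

Round 1: Ashgrove=9 Dunmere=3 Elkhorn=6 Fernhollow=12 Hollowpine=15 Ironridge=9 → close Hollowpine (overflow 2)
  15÷5 = 3 each, +1 to first 0
Round 2: Ashgrove=12 Dunmere=6 Elkhorn=9 Fernhollow=15 Ironridge=12 → close Fernhollow (overflow 2)
  15÷4 = 3 each, +1 to first 3
Round 3: Ashgrove=16 Dunmere=10 Elkhorn=13 Ironridge=15 → close Ashgrove (overflow 3)
  16÷3 = 5 each, +1 to first 1
Round 4: Dunmere=16 Elkhorn=18 Ironridge=20 → close Elkhorn (overflow 7)
  18÷2 = 9 each, +1 to first 0
Round 5: Dunmere=25 Ironridge=29 → close Ironridge (overflow 16)
  29÷1 = 29 each, +1 to first 0

Closure order: Hollowpine, Fernhollow, Ashgrove, Elkhorn, Ironridge
Last habitat: Dunmere with 54 animals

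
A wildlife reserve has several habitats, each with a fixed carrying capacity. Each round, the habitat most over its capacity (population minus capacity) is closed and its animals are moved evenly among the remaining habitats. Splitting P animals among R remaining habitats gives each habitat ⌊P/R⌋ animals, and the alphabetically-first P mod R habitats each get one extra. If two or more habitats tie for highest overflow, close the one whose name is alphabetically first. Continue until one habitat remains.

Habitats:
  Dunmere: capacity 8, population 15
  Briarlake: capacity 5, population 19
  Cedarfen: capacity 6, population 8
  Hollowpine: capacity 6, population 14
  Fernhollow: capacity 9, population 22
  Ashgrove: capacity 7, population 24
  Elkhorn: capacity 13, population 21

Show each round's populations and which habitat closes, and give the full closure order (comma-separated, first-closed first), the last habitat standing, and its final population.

Closure order: Ashgrove, Briarlake, Fernhollow, Dunmere, Elkhorn, Hollowpine
Last habitat: Cedarfen with 123 animals

Round 1: Ashgrove=24 Briarlake=19 Cedarfen=8 Dunmere=15 Elkhorn=21 Fernhollow=22 Hollowpine=14 → close Ashgrove (overflow 17)
  24÷6 = 4 each, +1 to first 0
Round 2: Briarlake=23 Cedarfen=12 Dunmere=19 Elkhorn=25 Fernhollow=26 Hollowpine=18 → close Briarlake (overflow 18)
  23÷5 = 4 each, +1 to first 3
Round 3: Cedarfen=17 Dunmere=24 Elkhorn=30 Fernhollow=30 Hollowpine=22 → close Fernhollow (overflow 21)
  30÷4 = 7 each, +1 to first 2
Round 4: Cedarfen=25 Dunmere=32 Elkhorn=37 Hollowpine=29 → close Dunmere (overflow 24)
  32÷3 = 10 each, +1 to first 2
Round 5: Cedarfen=36 Elkhorn=48 Hollowpine=39 → close Elkhorn (overflow 35)
  48÷2 = 24 each, +1 to first 0
Round 6: Cedarfen=60 Hollowpine=63 → close Hollowpine (overflow 57)
  63÷1 = 63 each, +1 to first 0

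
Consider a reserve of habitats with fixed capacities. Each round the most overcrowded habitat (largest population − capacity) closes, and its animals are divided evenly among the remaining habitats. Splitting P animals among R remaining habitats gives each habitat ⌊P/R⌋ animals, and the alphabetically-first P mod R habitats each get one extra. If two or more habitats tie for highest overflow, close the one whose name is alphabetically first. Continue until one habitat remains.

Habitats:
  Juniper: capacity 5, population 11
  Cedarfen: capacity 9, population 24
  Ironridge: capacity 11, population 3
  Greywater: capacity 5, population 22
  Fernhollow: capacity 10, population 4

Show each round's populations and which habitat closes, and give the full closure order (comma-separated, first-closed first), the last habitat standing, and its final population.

Round 1: Cedarfen=24 Fernhollow=4 Greywater=22 Ironridge=3 Juniper=11 → close Greywater (overflow 17)
  22÷4 = 5 each, +1 to first 2
Round 2: Cedarfen=30 Fernhollow=10 Ironridge=8 Juniper=16 → close Cedarfen (overflow 21)
  30÷3 = 10 each, +1 to first 0
Round 3: Fernhollow=20 Ironridge=18 Juniper=26 → close Juniper (overflow 21)
  26÷2 = 13 each, +1 to first 0
Round 4: Fernhollow=33 Ironridge=31 → close Fernhollow (overflow 23)
  33÷1 = 33 each, +1 to first 0

Closure order: Greywater, Cedarfen, Juniper, Fernhollow
Last habitat: Ironridge with 64 animals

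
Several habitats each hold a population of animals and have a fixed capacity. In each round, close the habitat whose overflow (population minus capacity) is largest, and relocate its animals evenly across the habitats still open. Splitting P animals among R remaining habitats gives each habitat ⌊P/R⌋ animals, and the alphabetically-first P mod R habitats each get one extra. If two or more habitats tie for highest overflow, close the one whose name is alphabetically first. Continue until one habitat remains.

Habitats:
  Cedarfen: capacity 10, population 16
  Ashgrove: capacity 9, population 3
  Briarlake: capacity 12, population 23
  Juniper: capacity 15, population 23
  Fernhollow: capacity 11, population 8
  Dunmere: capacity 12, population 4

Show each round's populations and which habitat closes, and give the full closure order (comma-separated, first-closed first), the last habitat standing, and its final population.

Closure order: Briarlake, Juniper, Cedarfen, Ashgrove, Fernhollow
Last habitat: Dunmere with 77 animals

Round 1: Ashgrove=3 Briarlake=23 Cedarfen=16 Dunmere=4 Fernhollow=8 Juniper=23 → close Briarlake (overflow 11)
  23÷5 = 4 each, +1 to first 3
Round 2: Ashgrove=8 Cedarfen=21 Dunmere=9 Fernhollow=12 Juniper=27 → close Juniper (overflow 12)
  27÷4 = 6 each, +1 to first 3
Round 3: Ashgrove=15 Cedarfen=28 Dunmere=16 Fernhollow=18 → close Cedarfen (overflow 18)
  28÷3 = 9 each, +1 to first 1
Round 4: Ashgrove=25 Dunmere=25 Fernhollow=27 → close Ashgrove (overflow 16)
  25÷2 = 12 each, +1 to first 1
Round 5: Dunmere=38 Fernhollow=39 → close Fernhollow (overflow 28)
  39÷1 = 39 each, +1 to first 0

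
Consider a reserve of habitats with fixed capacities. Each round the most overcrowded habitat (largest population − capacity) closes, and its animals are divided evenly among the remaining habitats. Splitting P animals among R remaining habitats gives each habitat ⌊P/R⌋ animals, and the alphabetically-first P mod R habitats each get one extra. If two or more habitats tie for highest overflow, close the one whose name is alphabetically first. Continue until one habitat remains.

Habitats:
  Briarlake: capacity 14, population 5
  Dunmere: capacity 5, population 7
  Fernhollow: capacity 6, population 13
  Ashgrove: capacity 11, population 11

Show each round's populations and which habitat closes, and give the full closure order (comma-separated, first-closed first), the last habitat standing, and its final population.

Closure order: Fernhollow, Dunmere, Ashgrove
Last habitat: Briarlake with 36 animals

Round 1: Ashgrove=11 Briarlake=5 Dunmere=7 Fernhollow=13 → close Fernhollow (overflow 7)
  13÷3 = 4 each, +1 to first 1
Round 2: Ashgrove=16 Briarlake=9 Dunmere=11 → close Dunmere (overflow 6)
  11÷2 = 5 each, +1 to first 1
Round 3: Ashgrove=22 Briarlake=14 → close Ashgrove (overflow 11)
  22÷1 = 22 each, +1 to first 0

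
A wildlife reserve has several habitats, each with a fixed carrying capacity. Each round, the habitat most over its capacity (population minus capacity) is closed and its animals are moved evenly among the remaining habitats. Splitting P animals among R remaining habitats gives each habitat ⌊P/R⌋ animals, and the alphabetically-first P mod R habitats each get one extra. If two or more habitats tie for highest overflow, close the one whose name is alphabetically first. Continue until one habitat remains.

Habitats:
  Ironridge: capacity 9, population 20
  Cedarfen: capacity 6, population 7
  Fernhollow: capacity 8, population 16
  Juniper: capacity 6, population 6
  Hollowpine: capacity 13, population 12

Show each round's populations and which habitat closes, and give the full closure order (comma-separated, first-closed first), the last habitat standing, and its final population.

Round 1: Cedarfen=7 Fernhollow=16 Hollowpine=12 Ironridge=20 Juniper=6 → close Ironridge (overflow 11)
  20÷4 = 5 each, +1 to first 0
Round 2: Cedarfen=12 Fernhollow=21 Hollowpine=17 Juniper=11 → close Fernhollow (overflow 13)
  21÷3 = 7 each, +1 to first 0
Round 3: Cedarfen=19 Hollowpine=24 Juniper=18 → close Cedarfen (overflow 13)
  19÷2 = 9 each, +1 to first 1
Round 4: Hollowpine=34 Juniper=27 → close Hollowpine (overflow 21)
  34÷1 = 34 each, +1 to first 0

Closure order: Ironridge, Fernhollow, Cedarfen, Hollowpine
Last habitat: Juniper with 61 animals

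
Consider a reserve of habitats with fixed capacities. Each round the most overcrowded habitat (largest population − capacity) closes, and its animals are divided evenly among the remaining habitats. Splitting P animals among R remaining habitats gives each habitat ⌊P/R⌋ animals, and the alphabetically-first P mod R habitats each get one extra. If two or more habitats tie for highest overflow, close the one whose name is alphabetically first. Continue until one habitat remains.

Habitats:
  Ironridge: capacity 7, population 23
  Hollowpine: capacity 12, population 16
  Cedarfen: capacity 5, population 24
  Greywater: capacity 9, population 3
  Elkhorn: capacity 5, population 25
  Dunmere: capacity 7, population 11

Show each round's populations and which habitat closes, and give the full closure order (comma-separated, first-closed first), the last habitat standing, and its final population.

Round 1: Cedarfen=24 Dunmere=11 Elkhorn=25 Greywater=3 Hollowpine=16 Ironridge=23 → close Elkhorn (overflow 20)
  25÷5 = 5 each, +1 to first 0
Round 2: Cedarfen=29 Dunmere=16 Greywater=8 Hollowpine=21 Ironridge=28 → close Cedarfen (overflow 24)
  29÷4 = 7 each, +1 to first 1
Round 3: Dunmere=24 Greywater=15 Hollowpine=28 Ironridge=35 → close Ironridge (overflow 28)
  35÷3 = 11 each, +1 to first 2
Round 4: Dunmere=36 Greywater=27 Hollowpine=39 → close Dunmere (overflow 29)
  36÷2 = 18 each, +1 to first 0
Round 5: Greywater=45 Hollowpine=57 → close Hollowpine (overflow 45)
  57÷1 = 57 each, +1 to first 0

Closure order: Elkhorn, Cedarfen, Ironridge, Dunmere, Hollowpine
Last habitat: Greywater with 102 animals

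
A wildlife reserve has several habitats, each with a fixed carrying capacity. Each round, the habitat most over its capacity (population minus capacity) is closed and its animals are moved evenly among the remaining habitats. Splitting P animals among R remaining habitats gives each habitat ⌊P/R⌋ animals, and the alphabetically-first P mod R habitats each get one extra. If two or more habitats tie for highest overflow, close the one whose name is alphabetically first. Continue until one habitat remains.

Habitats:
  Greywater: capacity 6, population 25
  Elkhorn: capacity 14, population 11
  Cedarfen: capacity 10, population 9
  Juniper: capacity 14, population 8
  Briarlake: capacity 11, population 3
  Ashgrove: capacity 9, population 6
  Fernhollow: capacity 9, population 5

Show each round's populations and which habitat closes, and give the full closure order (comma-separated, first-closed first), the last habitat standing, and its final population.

Round 1: Ashgrove=6 Briarlake=3 Cedarfen=9 Elkhorn=11 Fernhollow=5 Greywater=25 Juniper=8 → close Greywater (overflow 19)
  25÷6 = 4 each, +1 to first 1
Round 2: Ashgrove=11 Briarlake=7 Cedarfen=13 Elkhorn=15 Fernhollow=9 Juniper=12 → close Cedarfen (overflow 3)
  13÷5 = 2 each, +1 to first 3
Round 3: Ashgrove=14 Briarlake=10 Elkhorn=18 Fernhollow=11 Juniper=14 → close Ashgrove (overflow 5)
  14÷4 = 3 each, +1 to first 2
Round 4: Briarlake=14 Elkhorn=22 Fernhollow=14 Juniper=17 → close Elkhorn (overflow 8)
  22÷3 = 7 each, +1 to first 1
Round 5: Briarlake=22 Fernhollow=21 Juniper=24 → close Fernhollow (overflow 12)
  21÷2 = 10 each, +1 to first 1
Round 6: Briarlake=33 Juniper=34 → close Briarlake (overflow 22)
  33÷1 = 33 each, +1 to first 0

Closure order: Greywater, Cedarfen, Ashgrove, Elkhorn, Fernhollow, Briarlake
Last habitat: Juniper with 67 animals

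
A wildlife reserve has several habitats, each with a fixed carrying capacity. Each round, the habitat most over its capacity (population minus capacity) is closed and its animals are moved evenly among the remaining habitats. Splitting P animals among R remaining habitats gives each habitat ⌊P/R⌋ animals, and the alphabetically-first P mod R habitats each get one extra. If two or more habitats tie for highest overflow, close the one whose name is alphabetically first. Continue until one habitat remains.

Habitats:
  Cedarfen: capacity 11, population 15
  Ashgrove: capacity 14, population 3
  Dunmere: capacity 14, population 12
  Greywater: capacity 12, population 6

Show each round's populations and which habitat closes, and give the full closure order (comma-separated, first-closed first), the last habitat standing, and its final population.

Closure order: Cedarfen, Dunmere, Greywater
Last habitat: Ashgrove with 36 animals

Round 1: Ashgrove=3 Cedarfen=15 Dunmere=12 Greywater=6 → close Cedarfen (overflow 4)
  15÷3 = 5 each, +1 to first 0
Round 2: Ashgrove=8 Dunmere=17 Greywater=11 → close Dunmere (overflow 3)
  17÷2 = 8 each, +1 to first 1
Round 3: Ashgrove=17 Greywater=19 → close Greywater (overflow 7)
  19÷1 = 19 each, +1 to first 0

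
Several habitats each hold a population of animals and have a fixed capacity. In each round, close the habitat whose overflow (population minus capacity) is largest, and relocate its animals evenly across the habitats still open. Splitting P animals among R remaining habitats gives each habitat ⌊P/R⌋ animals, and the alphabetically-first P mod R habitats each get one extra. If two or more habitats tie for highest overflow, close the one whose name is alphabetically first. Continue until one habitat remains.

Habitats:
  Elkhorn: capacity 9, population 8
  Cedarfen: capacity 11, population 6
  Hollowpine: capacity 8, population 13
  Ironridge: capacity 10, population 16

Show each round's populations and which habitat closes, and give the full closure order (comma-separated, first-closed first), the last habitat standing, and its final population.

Closure order: Ironridge, Hollowpine, Elkhorn
Last habitat: Cedarfen with 43 animals

Round 1: Cedarfen=6 Elkhorn=8 Hollowpine=13 Ironridge=16 → close Ironridge (overflow 6)
  16÷3 = 5 each, +1 to first 1
Round 2: Cedarfen=12 Elkhorn=13 Hollowpine=18 → close Hollowpine (overflow 10)
  18÷2 = 9 each, +1 to first 0
Round 3: Cedarfen=21 Elkhorn=22 → close Elkhorn (overflow 13)
  22÷1 = 22 each, +1 to first 0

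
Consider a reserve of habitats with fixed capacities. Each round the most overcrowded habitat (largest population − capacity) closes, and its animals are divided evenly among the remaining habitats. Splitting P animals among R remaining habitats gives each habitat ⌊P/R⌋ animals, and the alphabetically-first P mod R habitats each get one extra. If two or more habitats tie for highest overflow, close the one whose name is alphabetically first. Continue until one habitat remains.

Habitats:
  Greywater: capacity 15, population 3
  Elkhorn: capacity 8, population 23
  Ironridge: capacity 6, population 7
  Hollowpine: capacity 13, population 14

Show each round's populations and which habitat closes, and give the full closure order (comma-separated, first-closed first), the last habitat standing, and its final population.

Round 1: Elkhorn=23 Greywater=3 Hollowpine=14 Ironridge=7 → close Elkhorn (overflow 15)
  23÷3 = 7 each, +1 to first 2
Round 2: Greywater=11 Hollowpine=22 Ironridge=14 → close Hollowpine (overflow 9)
  22÷2 = 11 each, +1 to first 0
Round 3: Greywater=22 Ironridge=25 → close Ironridge (overflow 19)
  25÷1 = 25 each, +1 to first 0

Closure order: Elkhorn, Hollowpine, Ironridge
Last habitat: Greywater with 47 animals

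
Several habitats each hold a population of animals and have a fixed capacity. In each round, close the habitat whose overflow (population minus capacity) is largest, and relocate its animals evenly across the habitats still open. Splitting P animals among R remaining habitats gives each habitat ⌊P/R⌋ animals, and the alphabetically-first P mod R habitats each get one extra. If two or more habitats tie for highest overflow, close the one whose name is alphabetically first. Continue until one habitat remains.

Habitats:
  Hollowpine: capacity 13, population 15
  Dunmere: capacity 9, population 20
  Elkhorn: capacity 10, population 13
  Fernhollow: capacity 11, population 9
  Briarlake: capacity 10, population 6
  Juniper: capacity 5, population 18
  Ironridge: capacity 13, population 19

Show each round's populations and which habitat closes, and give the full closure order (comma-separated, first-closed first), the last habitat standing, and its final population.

Round 1: Briarlake=6 Dunmere=20 Elkhorn=13 Fernhollow=9 Hollowpine=15 Ironridge=19 Juniper=18 → close Juniper (overflow 13)
  18÷6 = 3 each, +1 to first 0
Round 2: Briarlake=9 Dunmere=23 Elkhorn=16 Fernhollow=12 Hollowpine=18 Ironridge=22 → close Dunmere (overflow 14)
  23÷5 = 4 each, +1 to first 3
Round 3: Briarlake=14 Elkhorn=21 Fernhollow=17 Hollowpine=22 Ironridge=26 → close Ironridge (overflow 13)
  26÷4 = 6 each, +1 to first 2
Round 4: Briarlake=21 Elkhorn=28 Fernhollow=23 Hollowpine=28 → close Elkhorn (overflow 18)
  28÷3 = 9 each, +1 to first 1
Round 5: Briarlake=31 Fernhollow=32 Hollowpine=37 → close Hollowpine (overflow 24)
  37÷2 = 18 each, +1 to first 1
Round 6: Briarlake=50 Fernhollow=50 → close Briarlake (overflow 40)
  50÷1 = 50 each, +1 to first 0

Closure order: Juniper, Dunmere, Ironridge, Elkhorn, Hollowpine, Briarlake
Last habitat: Fernhollow with 100 animals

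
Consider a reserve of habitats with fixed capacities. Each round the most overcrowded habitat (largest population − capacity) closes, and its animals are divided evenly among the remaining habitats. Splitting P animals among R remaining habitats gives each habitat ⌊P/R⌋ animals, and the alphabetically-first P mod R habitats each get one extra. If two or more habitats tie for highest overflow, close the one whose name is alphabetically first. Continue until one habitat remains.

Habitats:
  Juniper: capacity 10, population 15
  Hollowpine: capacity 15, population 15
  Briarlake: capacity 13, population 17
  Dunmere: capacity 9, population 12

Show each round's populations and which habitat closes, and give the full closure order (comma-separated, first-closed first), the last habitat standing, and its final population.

Round 1: Briarlake=17 Dunmere=12 Hollowpine=15 Juniper=15 → close Juniper (overflow 5)
  15÷3 = 5 each, +1 to first 0
Round 2: Briarlake=22 Dunmere=17 Hollowpine=20 → close Briarlake (overflow 9)
  22÷2 = 11 each, +1 to first 0
Round 3: Dunmere=28 Hollowpine=31 → close Dunmere (overflow 19)
  28÷1 = 28 each, +1 to first 0

Closure order: Juniper, Briarlake, Dunmere
Last habitat: Hollowpine with 59 animals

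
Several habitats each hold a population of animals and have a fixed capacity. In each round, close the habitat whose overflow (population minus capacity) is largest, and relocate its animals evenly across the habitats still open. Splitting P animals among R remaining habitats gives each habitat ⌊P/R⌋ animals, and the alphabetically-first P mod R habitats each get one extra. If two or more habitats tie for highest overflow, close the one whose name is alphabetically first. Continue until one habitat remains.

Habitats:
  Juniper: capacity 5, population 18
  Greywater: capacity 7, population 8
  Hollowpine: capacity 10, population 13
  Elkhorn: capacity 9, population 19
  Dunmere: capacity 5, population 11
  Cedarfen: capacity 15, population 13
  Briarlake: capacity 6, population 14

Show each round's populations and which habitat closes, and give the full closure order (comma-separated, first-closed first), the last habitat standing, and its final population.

Closure order: Juniper, Elkhorn, Briarlake, Dunmere, Hollowpine, Cedarfen
Last habitat: Greywater with 96 animals

Round 1: Briarlake=14 Cedarfen=13 Dunmere=11 Elkhorn=19 Greywater=8 Hollowpine=13 Juniper=18 → close Juniper (overflow 13)
  18÷6 = 3 each, +1 to first 0
Round 2: Briarlake=17 Cedarfen=16 Dunmere=14 Elkhorn=22 Greywater=11 Hollowpine=16 → close Elkhorn (overflow 13)
  22÷5 = 4 each, +1 to first 2
Round 3: Briarlake=22 Cedarfen=21 Dunmere=18 Greywater=15 Hollowpine=20 → close Briarlake (overflow 16)
  22÷4 = 5 each, +1 to first 2
Round 4: Cedarfen=27 Dunmere=24 Greywater=20 Hollowpine=25 → close Dunmere (overflow 19)
  24÷3 = 8 each, +1 to first 0
Round 5: Cedarfen=35 Greywater=28 Hollowpine=33 → close Hollowpine (overflow 23)
  33÷2 = 16 each, +1 to first 1
Round 6: Cedarfen=52 Greywater=44 → close Cedarfen (overflow 37)
  52÷1 = 52 each, +1 to first 0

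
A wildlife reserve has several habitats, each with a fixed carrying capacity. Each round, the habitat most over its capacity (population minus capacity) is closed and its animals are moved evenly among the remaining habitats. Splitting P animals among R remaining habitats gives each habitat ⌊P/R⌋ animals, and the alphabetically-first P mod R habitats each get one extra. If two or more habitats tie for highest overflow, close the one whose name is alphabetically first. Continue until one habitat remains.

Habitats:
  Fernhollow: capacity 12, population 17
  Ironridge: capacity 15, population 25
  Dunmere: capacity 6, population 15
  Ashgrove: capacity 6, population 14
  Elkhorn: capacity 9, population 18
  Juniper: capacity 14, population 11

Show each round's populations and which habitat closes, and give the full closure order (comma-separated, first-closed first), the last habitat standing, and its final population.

Closure order: Ironridge, Dunmere, Elkhorn, Ashgrove, Fernhollow
Last habitat: Juniper with 100 animals

Round 1: Ashgrove=14 Dunmere=15 Elkhorn=18 Fernhollow=17 Ironridge=25 Juniper=11 → close Ironridge (overflow 10)
  25÷5 = 5 each, +1 to first 0
Round 2: Ashgrove=19 Dunmere=20 Elkhorn=23 Fernhollow=22 Juniper=16 → close Dunmere (overflow 14)
  20÷4 = 5 each, +1 to first 0
Round 3: Ashgrove=24 Elkhorn=28 Fernhollow=27 Juniper=21 → close Elkhorn (overflow 19)
  28÷3 = 9 each, +1 to first 1
Round 4: Ashgrove=34 Fernhollow=36 Juniper=30 → close Ashgrove (overflow 28)
  34÷2 = 17 each, +1 to first 0
Round 5: Fernhollow=53 Juniper=47 → close Fernhollow (overflow 41)
  53÷1 = 53 each, +1 to first 0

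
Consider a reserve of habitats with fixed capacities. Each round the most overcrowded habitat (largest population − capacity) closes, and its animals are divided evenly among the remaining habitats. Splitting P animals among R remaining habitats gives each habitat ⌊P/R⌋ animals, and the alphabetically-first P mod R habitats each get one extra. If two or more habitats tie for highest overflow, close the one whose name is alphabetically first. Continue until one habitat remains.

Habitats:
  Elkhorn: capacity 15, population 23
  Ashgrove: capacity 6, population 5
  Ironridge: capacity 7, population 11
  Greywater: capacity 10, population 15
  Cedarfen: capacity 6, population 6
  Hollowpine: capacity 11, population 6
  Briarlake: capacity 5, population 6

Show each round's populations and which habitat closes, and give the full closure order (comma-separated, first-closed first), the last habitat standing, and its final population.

Round 1: Ashgrove=5 Briarlake=6 Cedarfen=6 Elkhorn=23 Greywater=15 Hollowpine=6 Ironridge=11 → close Elkhorn (overflow 8)
  23÷6 = 3 each, +1 to first 5
Round 2: Ashgrove=9 Briarlake=10 Cedarfen=10 Greywater=19 Hollowpine=10 Ironridge=14 → close Greywater (overflow 9)
  19÷5 = 3 each, +1 to first 4
Round 3: Ashgrove=13 Briarlake=14 Cedarfen=14 Hollowpine=14 Ironridge=17 → close Ironridge (overflow 10)
  17÷4 = 4 each, +1 to first 1
Round 4: Ashgrove=18 Briarlake=18 Cedarfen=18 Hollowpine=18 → close Briarlake (overflow 13)
  18÷3 = 6 each, +1 to first 0
Round 5: Ashgrove=24 Cedarfen=24 Hollowpine=24 → close Ashgrove (overflow 18)
  24÷2 = 12 each, +1 to first 0
Round 6: Cedarfen=36 Hollowpine=36 → close Cedarfen (overflow 30)
  36÷1 = 36 each, +1 to first 0

Closure order: Elkhorn, Greywater, Ironridge, Briarlake, Ashgrove, Cedarfen
Last habitat: Hollowpine with 72 animals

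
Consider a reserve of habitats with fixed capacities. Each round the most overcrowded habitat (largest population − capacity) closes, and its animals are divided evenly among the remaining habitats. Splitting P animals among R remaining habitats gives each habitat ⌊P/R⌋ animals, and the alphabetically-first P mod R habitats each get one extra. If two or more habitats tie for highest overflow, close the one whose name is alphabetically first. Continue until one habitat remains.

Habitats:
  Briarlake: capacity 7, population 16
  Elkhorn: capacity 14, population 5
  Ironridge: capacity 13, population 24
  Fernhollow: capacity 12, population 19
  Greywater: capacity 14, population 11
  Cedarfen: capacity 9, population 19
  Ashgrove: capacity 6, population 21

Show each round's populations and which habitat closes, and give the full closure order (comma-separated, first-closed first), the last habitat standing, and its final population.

Closure order: Ashgrove, Cedarfen, Briarlake, Ironridge, Fernhollow, Greywater
Last habitat: Elkhorn with 115 animals

Round 1: Ashgrove=21 Briarlake=16 Cedarfen=19 Elkhorn=5 Fernhollow=19 Greywater=11 Ironridge=24 → close Ashgrove (overflow 15)
  21÷6 = 3 each, +1 to first 3
Round 2: Briarlake=20 Cedarfen=23 Elkhorn=9 Fernhollow=22 Greywater=14 Ironridge=27 → close Cedarfen (overflow 14)
  23÷5 = 4 each, +1 to first 3
Round 3: Briarlake=25 Elkhorn=14 Fernhollow=27 Greywater=18 Ironridge=31 → close Briarlake (overflow 18)
  25÷4 = 6 each, +1 to first 1
Round 4: Elkhorn=21 Fernhollow=33 Greywater=24 Ironridge=37 → close Ironridge (overflow 24)
  37÷3 = 12 each, +1 to first 1
Round 5: Elkhorn=34 Fernhollow=45 Greywater=36 → close Fernhollow (overflow 33)
  45÷2 = 22 each, +1 to first 1
Round 6: Elkhorn=57 Greywater=58 → close Greywater (overflow 44)
  58÷1 = 58 each, +1 to first 0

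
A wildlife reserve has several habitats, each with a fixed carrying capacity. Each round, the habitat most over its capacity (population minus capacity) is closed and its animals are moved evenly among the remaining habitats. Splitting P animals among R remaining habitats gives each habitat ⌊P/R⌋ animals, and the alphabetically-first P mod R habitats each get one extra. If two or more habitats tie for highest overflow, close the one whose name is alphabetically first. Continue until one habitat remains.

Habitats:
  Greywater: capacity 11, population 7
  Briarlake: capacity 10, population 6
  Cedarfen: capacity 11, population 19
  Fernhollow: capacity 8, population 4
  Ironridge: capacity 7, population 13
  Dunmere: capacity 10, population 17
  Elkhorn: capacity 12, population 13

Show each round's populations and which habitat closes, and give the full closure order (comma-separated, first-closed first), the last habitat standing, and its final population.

Round 1: Briarlake=6 Cedarfen=19 Dunmere=17 Elkhorn=13 Fernhollow=4 Greywater=7 Ironridge=13 → close Cedarfen (overflow 8)
  19÷6 = 3 each, +1 to first 1
Round 2: Briarlake=10 Dunmere=20 Elkhorn=16 Fernhollow=7 Greywater=10 Ironridge=16 → close Dunmere (overflow 10)
  20÷5 = 4 each, +1 to first 0
Round 3: Briarlake=14 Elkhorn=20 Fernhollow=11 Greywater=14 Ironridge=20 → close Ironridge (overflow 13)
  20÷4 = 5 each, +1 to first 0
Round 4: Briarlake=19 Elkhorn=25 Fernhollow=16 Greywater=19 → close Elkhorn (overflow 13)
  25÷3 = 8 each, +1 to first 1
Round 5: Briarlake=28 Fernhollow=24 Greywater=27 → close Briarlake (overflow 18)
  28÷2 = 14 each, +1 to first 0
Round 6: Fernhollow=38 Greywater=41 → close Fernhollow (overflow 30)
  38÷1 = 38 each, +1 to first 0

Closure order: Cedarfen, Dunmere, Ironridge, Elkhorn, Briarlake, Fernhollow
Last habitat: Greywater with 79 animals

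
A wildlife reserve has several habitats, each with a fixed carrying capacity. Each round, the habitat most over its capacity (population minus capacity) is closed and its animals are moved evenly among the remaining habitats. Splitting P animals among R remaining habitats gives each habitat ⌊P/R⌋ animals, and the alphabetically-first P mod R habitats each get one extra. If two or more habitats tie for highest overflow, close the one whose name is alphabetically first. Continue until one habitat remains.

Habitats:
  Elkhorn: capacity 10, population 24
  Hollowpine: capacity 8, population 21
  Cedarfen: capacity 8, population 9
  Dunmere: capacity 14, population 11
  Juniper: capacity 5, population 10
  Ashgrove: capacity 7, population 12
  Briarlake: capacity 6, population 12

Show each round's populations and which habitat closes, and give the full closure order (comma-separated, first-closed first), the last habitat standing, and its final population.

Closure order: Elkhorn, Hollowpine, Briarlake, Ashgrove, Juniper, Cedarfen
Last habitat: Dunmere with 99 animals

Round 1: Ashgrove=12 Briarlake=12 Cedarfen=9 Dunmere=11 Elkhorn=24 Hollowpine=21 Juniper=10 → close Elkhorn (overflow 14)
  24÷6 = 4 each, +1 to first 0
Round 2: Ashgrove=16 Briarlake=16 Cedarfen=13 Dunmere=15 Hollowpine=25 Juniper=14 → close Hollowpine (overflow 17)
  25÷5 = 5 each, +1 to first 0
Round 3: Ashgrove=21 Briarlake=21 Cedarfen=18 Dunmere=20 Juniper=19 → close Briarlake (overflow 15)
  21÷4 = 5 each, +1 to first 1
Round 4: Ashgrove=27 Cedarfen=23 Dunmere=25 Juniper=24 → close Ashgrove (overflow 20)
  27÷3 = 9 each, +1 to first 0
Round 5: Cedarfen=32 Dunmere=34 Juniper=33 → close Juniper (overflow 28)
  33÷2 = 16 each, +1 to first 1
Round 6: Cedarfen=49 Dunmere=50 → close Cedarfen (overflow 41)
  49÷1 = 49 each, +1 to first 0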